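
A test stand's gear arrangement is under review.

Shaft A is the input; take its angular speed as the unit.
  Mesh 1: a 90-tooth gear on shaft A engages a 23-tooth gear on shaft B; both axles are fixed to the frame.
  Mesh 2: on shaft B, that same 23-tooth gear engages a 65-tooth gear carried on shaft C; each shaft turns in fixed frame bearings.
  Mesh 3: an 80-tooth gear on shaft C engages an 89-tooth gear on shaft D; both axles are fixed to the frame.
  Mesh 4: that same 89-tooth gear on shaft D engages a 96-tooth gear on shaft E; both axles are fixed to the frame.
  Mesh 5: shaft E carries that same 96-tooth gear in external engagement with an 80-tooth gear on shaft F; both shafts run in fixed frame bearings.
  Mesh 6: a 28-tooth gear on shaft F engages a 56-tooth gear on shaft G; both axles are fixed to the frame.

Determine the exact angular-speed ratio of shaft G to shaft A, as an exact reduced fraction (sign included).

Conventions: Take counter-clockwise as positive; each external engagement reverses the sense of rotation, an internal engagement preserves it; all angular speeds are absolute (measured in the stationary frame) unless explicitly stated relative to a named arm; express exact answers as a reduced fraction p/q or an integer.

class = fixed-axis compound train [6 meshes; 6 ratios multiply, 6 sense flips]
mesh 1 [90T→23T]: running ratio 90/23, sense −
mesh 2 [23T→65T]: running ratio 18/13, sense +
mesh 3 [80T→89T]: running ratio 1440/1157, sense −
mesh 4 [89T→96T]: running ratio 15/13, sense +
mesh 5 [96T→80T]: running ratio 18/13, sense −
mesh 6 [28T→56T]: running ratio 9/13, sense +
ω_out/ω_in = 9/13

9/13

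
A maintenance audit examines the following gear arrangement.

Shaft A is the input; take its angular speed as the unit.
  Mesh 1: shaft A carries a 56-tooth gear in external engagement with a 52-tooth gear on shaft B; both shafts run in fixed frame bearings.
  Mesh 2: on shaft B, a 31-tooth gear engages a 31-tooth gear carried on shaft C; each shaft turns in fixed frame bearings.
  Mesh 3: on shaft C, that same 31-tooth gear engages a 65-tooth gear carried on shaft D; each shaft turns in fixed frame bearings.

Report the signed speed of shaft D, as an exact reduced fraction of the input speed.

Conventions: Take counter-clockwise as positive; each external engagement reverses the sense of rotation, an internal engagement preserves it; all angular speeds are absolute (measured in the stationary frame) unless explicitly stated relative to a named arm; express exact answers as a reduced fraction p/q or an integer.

3-mesh fixed-axis compound train (all bearings frame-fixed)
mesh 1 [56T→52T]: |ω|/ω_in = 1×56/52 = 14/13, sense flips to −
mesh 2 [31T→31T]: |ω|/ω_in = (14/13)×31/31 = 14/13, sense flips to +
mesh 3 [31T→65T]: |ω|/ω_in = (14/13)×31/65 = 434/845, sense flips to −
signed output speed (× input speed) = -434/845

-434/845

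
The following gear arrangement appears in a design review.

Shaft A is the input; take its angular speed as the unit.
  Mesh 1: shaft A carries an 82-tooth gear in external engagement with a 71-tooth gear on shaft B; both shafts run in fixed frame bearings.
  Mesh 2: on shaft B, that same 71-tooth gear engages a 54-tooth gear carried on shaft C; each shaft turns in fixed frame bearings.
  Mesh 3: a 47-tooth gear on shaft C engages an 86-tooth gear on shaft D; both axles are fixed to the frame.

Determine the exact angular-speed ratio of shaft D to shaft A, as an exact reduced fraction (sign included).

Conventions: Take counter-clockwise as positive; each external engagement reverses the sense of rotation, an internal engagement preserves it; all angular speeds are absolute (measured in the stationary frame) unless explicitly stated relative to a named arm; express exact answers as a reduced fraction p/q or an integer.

class = fixed-axis compound train [3 meshes; 3 ratios multiply, 3 sense flips]
mesh 1 [82T→71T]: running ratio 82/71, sense −
mesh 2 [71T→54T]: running ratio 41/27, sense +
mesh 3 [47T→86T]: running ratio 1927/2322, sense −
ω_out/ω_in = -1927/2322

-1927/2322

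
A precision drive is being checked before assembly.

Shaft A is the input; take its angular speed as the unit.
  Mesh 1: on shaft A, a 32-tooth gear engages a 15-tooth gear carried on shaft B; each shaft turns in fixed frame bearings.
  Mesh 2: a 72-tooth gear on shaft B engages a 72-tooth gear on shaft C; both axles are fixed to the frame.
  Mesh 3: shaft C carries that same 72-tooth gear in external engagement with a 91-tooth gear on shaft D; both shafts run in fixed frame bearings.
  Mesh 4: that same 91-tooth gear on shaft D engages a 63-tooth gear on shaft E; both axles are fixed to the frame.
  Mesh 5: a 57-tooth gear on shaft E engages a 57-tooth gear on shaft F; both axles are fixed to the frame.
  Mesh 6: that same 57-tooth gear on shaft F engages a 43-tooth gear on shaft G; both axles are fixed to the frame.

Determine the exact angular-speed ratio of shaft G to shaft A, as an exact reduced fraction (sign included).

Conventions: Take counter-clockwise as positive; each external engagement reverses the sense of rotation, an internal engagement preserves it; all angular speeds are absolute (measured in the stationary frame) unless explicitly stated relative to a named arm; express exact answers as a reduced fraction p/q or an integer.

class = fixed-axis compound train [6 meshes; 6 ratios multiply, 6 sense flips]
mesh 1 [32T→15T]: running ratio 32/15, sense −
mesh 2 [72T→72T]: running ratio 32/15, sense +
mesh 3 [72T→91T]: running ratio 768/455, sense −
mesh 4 [91T→63T]: running ratio 256/105, sense +
mesh 5 [57T→57T]: running ratio 256/105, sense −
mesh 6 [57T→43T]: running ratio 4864/1505, sense +
ω_out/ω_in = 4864/1505

4864/1505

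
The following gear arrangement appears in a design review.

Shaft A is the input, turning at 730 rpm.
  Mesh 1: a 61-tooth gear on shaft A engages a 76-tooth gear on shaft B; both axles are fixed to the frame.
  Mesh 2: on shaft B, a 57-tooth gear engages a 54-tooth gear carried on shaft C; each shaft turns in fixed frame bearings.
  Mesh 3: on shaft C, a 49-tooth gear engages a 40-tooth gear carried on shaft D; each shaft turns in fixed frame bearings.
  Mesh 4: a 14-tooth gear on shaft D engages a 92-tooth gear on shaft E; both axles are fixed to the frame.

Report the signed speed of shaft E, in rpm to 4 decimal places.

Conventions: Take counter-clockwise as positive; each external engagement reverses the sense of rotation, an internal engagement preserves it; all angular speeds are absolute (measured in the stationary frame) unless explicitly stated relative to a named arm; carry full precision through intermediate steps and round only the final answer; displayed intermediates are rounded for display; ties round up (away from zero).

topology: fixed-axis compound train — 4 meshes, A→E
mesh 1 [61T→76T]: ω = 730.0000×61/76 = 585.9211 rpm, sense flips to −
mesh 2 [57T→54T]: ω = 585.9211×57/54 = 618.4722 rpm, sense flips to +
mesh 3 [49T→40T]: ω = 618.4722×49/40 = 757.6285 rpm, sense flips to −
mesh 4 [14T→92T]: ω = 757.6285×14/92 = 115.2913 rpm, sense flips to +
signed output speed = +115.2913 rpm

+115.2913 rpm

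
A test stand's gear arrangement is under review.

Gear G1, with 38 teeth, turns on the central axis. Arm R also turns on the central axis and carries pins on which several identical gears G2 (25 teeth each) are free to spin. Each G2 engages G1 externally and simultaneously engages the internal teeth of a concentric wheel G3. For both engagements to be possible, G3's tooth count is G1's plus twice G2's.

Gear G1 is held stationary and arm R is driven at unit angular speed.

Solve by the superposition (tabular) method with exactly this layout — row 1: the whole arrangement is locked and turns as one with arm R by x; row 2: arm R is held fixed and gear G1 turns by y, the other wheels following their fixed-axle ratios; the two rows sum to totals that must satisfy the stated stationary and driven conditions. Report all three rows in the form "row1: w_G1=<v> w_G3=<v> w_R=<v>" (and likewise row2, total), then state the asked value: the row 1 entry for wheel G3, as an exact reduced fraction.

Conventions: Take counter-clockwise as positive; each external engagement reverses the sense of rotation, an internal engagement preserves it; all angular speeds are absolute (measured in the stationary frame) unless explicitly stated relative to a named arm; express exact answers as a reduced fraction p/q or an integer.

row1: w_G1=1 w_G3=1 w_R=1
row2: w_G1=-1 w_G3=19/44 w_R=0
total: w_G1=0 w_G3=63/44 w_R=1
asked value: 1

class = planetary set [G3 = 38+2·25 = 88; Willis about the carrier]
row 1 (train locked, turned with arm): all members turn x
row 2 (arm held, sun turns y): ω_ring = −(38/88)·y, ω_arm = 0
boundary: total ω_sun = x + y = 0 and total ω_arm = x = 1  ⇒  y = -1, x = 1
row 2 ring = −(38/88)·(-1) = 19/44
totals (row 1 + row 2): sun 1 + (-1) = 0, ring 1 + 19/44 = 63/44, arm 1 + 0 = 1
asked cell (row1, ring) = 1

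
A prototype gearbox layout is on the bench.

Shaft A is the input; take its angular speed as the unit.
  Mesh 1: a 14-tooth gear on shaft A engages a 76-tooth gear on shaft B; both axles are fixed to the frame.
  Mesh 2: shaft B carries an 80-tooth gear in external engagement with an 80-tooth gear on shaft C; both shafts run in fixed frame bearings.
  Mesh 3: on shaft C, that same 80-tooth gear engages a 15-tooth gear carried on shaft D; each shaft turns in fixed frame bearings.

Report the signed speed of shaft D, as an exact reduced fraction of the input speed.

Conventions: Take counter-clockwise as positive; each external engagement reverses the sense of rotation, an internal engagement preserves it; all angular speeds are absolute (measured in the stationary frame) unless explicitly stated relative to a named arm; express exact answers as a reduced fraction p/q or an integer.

3-mesh fixed-axis compound train (all bearings frame-fixed)
mesh 1 [14T→76T]: |ω|/ω_in = 1×14/76 = 7/38, sense flips to −
mesh 2 [80T→80T]: |ω|/ω_in = (7/38)×80/80 = 7/38, sense flips to +
mesh 3 [80T→15T]: |ω|/ω_in = (7/38)×80/15 = 56/57, sense flips to −
signed output speed (× input speed) = -56/57

-56/57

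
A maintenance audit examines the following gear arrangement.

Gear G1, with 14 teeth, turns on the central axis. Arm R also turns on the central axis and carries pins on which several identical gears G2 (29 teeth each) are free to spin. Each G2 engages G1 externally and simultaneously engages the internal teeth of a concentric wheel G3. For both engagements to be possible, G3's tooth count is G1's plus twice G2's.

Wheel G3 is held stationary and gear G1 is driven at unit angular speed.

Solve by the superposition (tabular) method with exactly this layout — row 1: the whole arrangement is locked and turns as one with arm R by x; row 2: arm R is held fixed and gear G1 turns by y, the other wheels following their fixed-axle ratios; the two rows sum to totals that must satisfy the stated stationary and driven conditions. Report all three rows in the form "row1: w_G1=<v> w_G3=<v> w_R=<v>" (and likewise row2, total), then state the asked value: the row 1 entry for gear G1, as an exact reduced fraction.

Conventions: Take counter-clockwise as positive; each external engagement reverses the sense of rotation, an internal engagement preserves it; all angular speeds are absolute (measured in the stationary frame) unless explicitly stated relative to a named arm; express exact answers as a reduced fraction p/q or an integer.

row1: w_G1=7/43 w_G3=7/43 w_R=7/43
row2: w_G1=36/43 w_G3=-7/43 w_R=0
total: w_G1=1 w_G3=0 w_R=7/43
asked value: 7/43

topology: planetary set — G1 14T / G2 29T / G3 72T, arm = carrier (Willis)
row 1 — lock + rotate with arm: ω_sun = ω_ring = ω_arm = x
row 2 (arm held, sun turns y): ω_ring = −(14/72)·y, ω_arm = 0
boundary: total ω_ring = x − (14/72)·y = 0 and total ω_sun = x + y = 1  ⇒  y = 36/43, x = 7/43
row 2 ring = −(14/72)·36/43 = -7/43
totals (row 1 + row 2): sun 7/43 + 36/43 = 1, ring 7/43 + (-7/43) = 0, arm 7/43 + 0 = 7/43
asked cell (row1, sun) = 7/43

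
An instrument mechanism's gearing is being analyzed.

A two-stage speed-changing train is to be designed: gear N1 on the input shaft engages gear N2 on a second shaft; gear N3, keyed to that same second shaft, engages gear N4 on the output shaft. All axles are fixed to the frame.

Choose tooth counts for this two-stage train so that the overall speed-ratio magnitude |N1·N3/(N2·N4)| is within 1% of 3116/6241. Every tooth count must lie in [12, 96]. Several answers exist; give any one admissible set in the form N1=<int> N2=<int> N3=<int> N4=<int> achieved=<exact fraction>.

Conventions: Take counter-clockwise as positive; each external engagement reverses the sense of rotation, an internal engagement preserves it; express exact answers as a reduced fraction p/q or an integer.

2-stage fixed-axis compound train for ratio 3116/6241
target = 3116/6241 in lowest terms: an exact hit needs N1·N3 = k·3116 and N2·N4 = k·6241 for one integer k, every count in [12, 96]; additionally prefer no 1:1 stage (N1 ≠ N2, N3 ≠ N4)
k = 1: N1·N3 = 3116 = 38·82, N2·N4 = 6241 = 79·79
achieved = 38·82/(79·79) = 3116/6241; |achieved − target| = 0 ≤ 779/156025 ✓

N1=38 N2=79 N3=82 N4=79 achieved=3116/6241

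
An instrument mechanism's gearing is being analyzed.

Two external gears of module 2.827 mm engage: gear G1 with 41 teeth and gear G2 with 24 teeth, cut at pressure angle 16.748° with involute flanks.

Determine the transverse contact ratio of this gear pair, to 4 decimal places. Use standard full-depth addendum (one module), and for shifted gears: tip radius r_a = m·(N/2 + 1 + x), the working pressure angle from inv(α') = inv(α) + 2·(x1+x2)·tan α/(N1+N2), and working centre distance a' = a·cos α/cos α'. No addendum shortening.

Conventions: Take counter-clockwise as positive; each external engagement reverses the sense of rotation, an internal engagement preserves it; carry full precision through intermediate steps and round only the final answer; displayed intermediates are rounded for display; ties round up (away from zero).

topology: single-mesh involute geometry — m = 2.827, 41T/24T pair
base radii: r_b1 = 55.495195, r_b2 = 32.484992
tip radii: r_a1 = 60.780500, r_a2 = 36.751000
no profile shift: α' = α, a' = a
action lengths: √(r_a1²−r_b1²) = 24.790170, √(r_a2²−r_b2²) = 17.186078
base pitch p_b = π·m·cos α = 8.504551
CR = (24.790170 + 17.186078 − 91.877500·sin 16.74800°)/8.504551 = 1.822620
contact ratio ≈ 1.8226

1.8226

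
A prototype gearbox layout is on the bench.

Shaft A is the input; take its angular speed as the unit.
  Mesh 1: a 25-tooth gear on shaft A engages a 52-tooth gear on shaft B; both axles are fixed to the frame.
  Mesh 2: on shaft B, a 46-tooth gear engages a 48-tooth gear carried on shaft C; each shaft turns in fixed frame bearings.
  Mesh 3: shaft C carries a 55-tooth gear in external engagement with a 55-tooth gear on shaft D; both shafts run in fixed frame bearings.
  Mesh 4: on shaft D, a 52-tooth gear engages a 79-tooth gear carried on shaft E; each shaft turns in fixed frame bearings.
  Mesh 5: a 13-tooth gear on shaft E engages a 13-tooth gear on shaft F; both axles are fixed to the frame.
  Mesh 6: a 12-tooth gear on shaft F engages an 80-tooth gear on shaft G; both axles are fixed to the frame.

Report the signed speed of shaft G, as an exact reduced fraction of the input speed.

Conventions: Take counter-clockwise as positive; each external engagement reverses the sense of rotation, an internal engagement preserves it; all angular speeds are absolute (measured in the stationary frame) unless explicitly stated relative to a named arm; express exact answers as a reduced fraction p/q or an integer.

115/2528

6-mesh fixed-axis compound train (all bearings frame-fixed)
mesh 1 [25T→52T]: |ω|/ω_in = 1×25/52 = 25/52, sense flips to −
mesh 2 [46T→48T]: |ω|/ω_in = (25/52)×46/48 = 575/1248, sense flips to +
mesh 3 [55T→55T]: |ω|/ω_in = (575/1248)×55/55 = 575/1248, sense flips to −
mesh 4 [52T→79T]: |ω|/ω_in = (575/1248)×52/79 = 575/1896, sense flips to +
mesh 5 [13T→13T]: |ω|/ω_in = (575/1896)×13/13 = 575/1896, sense flips to −
mesh 6 [12T→80T]: |ω|/ω_in = (575/1896)×12/80 = 115/2528, sense flips to +
signed output speed (× input speed) = 115/2528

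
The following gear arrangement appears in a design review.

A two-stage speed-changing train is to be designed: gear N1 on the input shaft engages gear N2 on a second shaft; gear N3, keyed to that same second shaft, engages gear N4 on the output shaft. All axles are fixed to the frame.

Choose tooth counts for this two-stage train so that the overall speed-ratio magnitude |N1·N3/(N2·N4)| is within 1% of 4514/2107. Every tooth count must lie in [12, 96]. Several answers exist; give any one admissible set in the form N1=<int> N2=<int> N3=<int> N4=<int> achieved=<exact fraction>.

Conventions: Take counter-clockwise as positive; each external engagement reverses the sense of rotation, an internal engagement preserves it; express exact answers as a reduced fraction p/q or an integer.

class = fixed-axis compound train [2-stage, 4514/2107 wanted]
target = 4514/2107 in lowest terms: an exact hit needs N1·N3 = k·4514 and N2·N4 = k·2107 for one integer k, every count in [12, 96]; additionally prefer no 1:1 stage (N1 ≠ N2, N3 ≠ N4)
k = 1: N1·N3 = 4514 = 61·74, N2·N4 = 2107 = 43·49
achieved = 61·74/(43·49) = 4514/2107; |achieved − target| = 0 ≤ 2257/105350 ✓

N1=61 N2=43 N3=74 N4=49 achieved=4514/2107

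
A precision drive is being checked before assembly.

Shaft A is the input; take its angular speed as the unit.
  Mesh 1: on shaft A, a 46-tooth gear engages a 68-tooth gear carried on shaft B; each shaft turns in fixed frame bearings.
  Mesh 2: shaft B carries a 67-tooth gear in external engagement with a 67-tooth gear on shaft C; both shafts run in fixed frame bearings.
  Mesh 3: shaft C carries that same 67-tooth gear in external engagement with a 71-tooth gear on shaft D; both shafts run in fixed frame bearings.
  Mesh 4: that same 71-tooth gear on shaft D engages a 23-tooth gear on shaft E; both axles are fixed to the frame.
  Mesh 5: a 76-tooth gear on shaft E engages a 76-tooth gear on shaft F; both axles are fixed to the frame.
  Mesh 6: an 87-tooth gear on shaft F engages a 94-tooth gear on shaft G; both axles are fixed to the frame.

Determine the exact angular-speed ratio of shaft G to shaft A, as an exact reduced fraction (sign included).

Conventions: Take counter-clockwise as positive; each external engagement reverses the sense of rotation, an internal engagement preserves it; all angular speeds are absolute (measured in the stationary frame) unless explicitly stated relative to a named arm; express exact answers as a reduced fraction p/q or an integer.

class = fixed-axis compound train [6 meshes; 6 ratios multiply, 6 sense flips]
mesh 1 [46T→68T]: running ratio 23/34, sense −
mesh 2 [67T→67T]: running ratio 23/34, sense +
mesh 3 [67T→71T]: running ratio 1541/2414, sense −
mesh 4 [71T→23T]: running ratio 67/34, sense +
mesh 5 [76T→76T]: running ratio 67/34, sense −
mesh 6 [87T→94T]: running ratio 5829/3196, sense +
ω_out/ω_in = 5829/3196

5829/3196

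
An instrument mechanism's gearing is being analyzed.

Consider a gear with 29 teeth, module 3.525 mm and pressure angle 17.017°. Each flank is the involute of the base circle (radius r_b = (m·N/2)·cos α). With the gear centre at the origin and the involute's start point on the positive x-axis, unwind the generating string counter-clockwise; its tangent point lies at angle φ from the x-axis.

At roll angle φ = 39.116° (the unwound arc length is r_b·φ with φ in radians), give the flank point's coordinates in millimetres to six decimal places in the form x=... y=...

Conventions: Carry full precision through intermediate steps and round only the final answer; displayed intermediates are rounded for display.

x=58.971344 y=4.946292

topology: single-mesh involute geometry — m = 3.525, N = 29
pitch radius r_p = m·N/2 = 3.525·29/2 = 51.112500
base radius r_b = r_p·cos α = 51.112500·cos 17.017° = 48.874691
roll angle φ = 39.116° = 0.68270299 rad
x = r_b·(cos φ + φ·sin φ) = 58.971344
y = r_b·(sin φ − φ·cos φ) = 4.946292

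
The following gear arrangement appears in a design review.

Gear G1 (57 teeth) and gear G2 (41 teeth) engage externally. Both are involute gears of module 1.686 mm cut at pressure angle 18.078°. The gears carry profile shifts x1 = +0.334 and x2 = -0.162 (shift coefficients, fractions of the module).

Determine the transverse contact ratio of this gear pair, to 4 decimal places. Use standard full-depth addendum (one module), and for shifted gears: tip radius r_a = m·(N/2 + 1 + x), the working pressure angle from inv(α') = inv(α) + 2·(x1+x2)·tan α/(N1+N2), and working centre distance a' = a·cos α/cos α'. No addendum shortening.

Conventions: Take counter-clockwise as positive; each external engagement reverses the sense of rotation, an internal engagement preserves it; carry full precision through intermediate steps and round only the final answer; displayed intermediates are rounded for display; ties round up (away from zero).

1.8214

single-mesh involute tooth geometry (57T engaging 41T at module 1.686)
base radii: r_b1 = 45.678960, r_b2 = 32.856796
tip radii: r_a1 = 50.300124, r_a2 = 35.975868
inv(α') = inv(18.078°) + 2·(+0.334-0.162)·tan α/(57+41) = 0.01205064  ⇒  α' = 18.67289°
a' = a·cos α / cos α' = 82.6140·cos 18.078°/cos 18.67289° = 82.899429
action lengths: √(r_a1²−r_b1²) = 21.060272, √(r_a2²−r_b2²) = 14.652442
base pitch p_b = π·m·cos α = 5.035252
CR = (21.060272 + 14.652442 − 82.899429·sin 18.67289°)/5.035252 = 1.821404
contact ratio ≈ 1.8214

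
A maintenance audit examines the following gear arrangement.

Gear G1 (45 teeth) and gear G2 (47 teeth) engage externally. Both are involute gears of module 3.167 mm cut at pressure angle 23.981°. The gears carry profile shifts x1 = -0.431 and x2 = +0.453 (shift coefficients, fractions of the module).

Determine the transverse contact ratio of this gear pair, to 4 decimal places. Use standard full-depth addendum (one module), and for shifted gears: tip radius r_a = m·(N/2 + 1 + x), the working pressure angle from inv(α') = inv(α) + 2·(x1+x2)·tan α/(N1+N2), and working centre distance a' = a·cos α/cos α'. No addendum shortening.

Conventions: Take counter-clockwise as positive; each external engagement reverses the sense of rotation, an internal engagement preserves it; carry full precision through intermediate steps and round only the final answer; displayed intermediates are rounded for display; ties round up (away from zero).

1.5434

single-mesh involute tooth geometry (45T engaging 47T at module 3.167)
base radii: r_b1 = 65.106573, r_b2 = 68.000198
tip radii: r_a1 = 73.059523, r_a2 = 79.026151
inv(α') = inv(23.981°) + 2·(-0.431+0.453)·tan α/(45+47) = 0.02649673  ⇒  α' = 24.04242°
a' = a·cos α / cos α' = 145.6820·cos 23.981°/cos 24.04242° = 145.751590
action lengths: √(r_a1²−r_b1²) = 33.148575, √(r_a2²−r_b2²) = 40.262955
base pitch p_b = π·m·cos α = 9.090593
CR = (33.148575 + 40.262955 − 145.751590·sin 24.04242°)/9.090593 = 1.543403
contact ratio ≈ 1.5434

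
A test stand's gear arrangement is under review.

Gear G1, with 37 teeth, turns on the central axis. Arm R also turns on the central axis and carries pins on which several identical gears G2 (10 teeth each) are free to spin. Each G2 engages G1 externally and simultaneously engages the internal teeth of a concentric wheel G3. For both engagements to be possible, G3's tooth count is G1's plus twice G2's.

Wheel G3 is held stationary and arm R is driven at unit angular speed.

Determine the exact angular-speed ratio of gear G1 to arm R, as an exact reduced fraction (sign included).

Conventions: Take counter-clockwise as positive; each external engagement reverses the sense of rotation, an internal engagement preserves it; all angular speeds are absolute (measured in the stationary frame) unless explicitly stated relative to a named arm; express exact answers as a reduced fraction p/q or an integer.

94/37

recognized (axles ride arm R): planetary set, 37/10/57 teeth
ring teeth: 37 + 2·10 = 57
37(ω_sun−ω_arm) = −57(ω_ring−ω_arm),  ω_ring = 0, ω_arm = 1
ω_sun = 1 − (57/37)(0−1) = 94/37
ω_out/ω_in = 94/37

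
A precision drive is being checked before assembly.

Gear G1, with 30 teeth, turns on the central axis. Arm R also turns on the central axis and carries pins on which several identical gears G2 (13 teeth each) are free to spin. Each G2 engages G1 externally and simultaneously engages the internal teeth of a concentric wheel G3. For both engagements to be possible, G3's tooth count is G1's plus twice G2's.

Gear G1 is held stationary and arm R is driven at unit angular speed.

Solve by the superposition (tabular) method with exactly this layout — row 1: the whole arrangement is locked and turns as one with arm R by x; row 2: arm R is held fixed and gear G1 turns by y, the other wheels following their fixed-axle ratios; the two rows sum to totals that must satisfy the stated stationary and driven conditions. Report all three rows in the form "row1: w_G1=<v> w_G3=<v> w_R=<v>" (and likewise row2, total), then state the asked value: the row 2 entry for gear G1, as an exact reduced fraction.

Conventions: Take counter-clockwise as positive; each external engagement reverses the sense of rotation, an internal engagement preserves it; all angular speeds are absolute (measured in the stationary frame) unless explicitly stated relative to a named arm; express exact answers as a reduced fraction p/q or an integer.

row1: w_G1=1 w_G3=1 w_R=1
row2: w_G1=-1 w_G3=15/28 w_R=0
total: w_G1=0 w_G3=43/28 w_R=1
asked value: -1

recognized (axles ride arm R): planetary set, 30/13/56 teeth
row 1 (train locked, turned with arm): all members turn x
row 2: sun turns y, ring = −(30/56)·y, arm 0
boundary: total ω_sun = x + y = 0 and total ω_arm = x = 1  ⇒  y = -1, x = 1
row 2 ring = −(30/56)·(-1) = 15/28
totals (row 1 + row 2): sun 1 + (-1) = 0, ring 1 + 15/28 = 43/28, arm 1 + 0 = 1
asked cell (row2, sun) = -1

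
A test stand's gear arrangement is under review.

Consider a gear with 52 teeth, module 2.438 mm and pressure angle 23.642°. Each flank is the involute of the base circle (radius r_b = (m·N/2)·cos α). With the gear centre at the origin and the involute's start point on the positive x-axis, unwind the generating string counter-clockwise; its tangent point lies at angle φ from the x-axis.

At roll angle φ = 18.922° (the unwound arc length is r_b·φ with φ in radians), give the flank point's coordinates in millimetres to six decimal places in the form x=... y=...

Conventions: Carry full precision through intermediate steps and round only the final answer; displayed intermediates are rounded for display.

x=61.148568 y=0.689609

single-mesh involute tooth geometry (52T wheel at module 2.438)
pitch radius r_p = m·N/2 = 2.438·52/2 = 63.388000
base radius r_b = r_p·cos α = 63.388000·cos 23.642° = 58.067783
roll angle φ = 18.922° = 0.33025120 rad
x = r_b·(cos φ + φ·sin φ) = 61.148568
y = r_b·(sin φ − φ·cos φ) = 0.689609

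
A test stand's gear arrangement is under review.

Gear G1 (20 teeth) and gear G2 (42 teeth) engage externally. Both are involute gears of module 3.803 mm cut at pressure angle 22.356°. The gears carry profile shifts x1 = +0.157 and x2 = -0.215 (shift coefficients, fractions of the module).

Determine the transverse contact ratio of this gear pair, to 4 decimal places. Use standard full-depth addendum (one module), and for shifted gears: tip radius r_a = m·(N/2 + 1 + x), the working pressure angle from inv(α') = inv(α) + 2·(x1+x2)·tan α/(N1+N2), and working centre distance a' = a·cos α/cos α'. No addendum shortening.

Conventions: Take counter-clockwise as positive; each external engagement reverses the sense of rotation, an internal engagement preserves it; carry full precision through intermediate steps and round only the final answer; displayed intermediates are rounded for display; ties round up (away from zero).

topology: single-mesh involute geometry — m = 3.803, 20T/42T pair
base radii: r_b1 = 35.171604, r_b2 = 73.860369
tip radii: r_a1 = 42.430071, r_a2 = 82.848355
inv(α') = inv(22.356°) + 2·(+0.157-0.215)·tan α/(20+42) = 0.02031685  ⇒  α' = 22.09191°
a' = a·cos α / cos α' = 117.8930·cos 22.356°/cos 22.09191° = 117.671185
action lengths: √(r_a1²−r_b1²) = 23.733292, √(r_a2²−r_b2²) = 37.529932
base pitch p_b = π·m·cos α = 11.049485
CR = (23.733292 + 37.529932 − 117.671185·sin 22.09191°)/11.049485 = 1.539245
contact ratio ≈ 1.5392

1.5392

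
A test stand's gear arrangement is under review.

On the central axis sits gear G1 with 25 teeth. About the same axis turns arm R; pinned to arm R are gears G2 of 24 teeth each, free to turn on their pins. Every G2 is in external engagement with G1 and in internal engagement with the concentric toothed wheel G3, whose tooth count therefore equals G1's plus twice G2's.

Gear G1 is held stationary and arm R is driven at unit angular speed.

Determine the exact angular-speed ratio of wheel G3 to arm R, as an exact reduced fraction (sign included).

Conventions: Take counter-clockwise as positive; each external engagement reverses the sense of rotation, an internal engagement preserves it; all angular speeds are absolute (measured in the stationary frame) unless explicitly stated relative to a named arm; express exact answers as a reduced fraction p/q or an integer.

class = planetary set [G3 = 25+2·24 = 73; Willis about the carrier]
ring teeth: 25 + 2·24 = 73
25(ω_sun−ω_arm) = −73(ω_ring−ω_arm),  ω_sun = 0, ω_arm = 1
ω_ring = 1 − (25/73)(0−1) = 98/73
ω_out/ω_in = 98/73

98/73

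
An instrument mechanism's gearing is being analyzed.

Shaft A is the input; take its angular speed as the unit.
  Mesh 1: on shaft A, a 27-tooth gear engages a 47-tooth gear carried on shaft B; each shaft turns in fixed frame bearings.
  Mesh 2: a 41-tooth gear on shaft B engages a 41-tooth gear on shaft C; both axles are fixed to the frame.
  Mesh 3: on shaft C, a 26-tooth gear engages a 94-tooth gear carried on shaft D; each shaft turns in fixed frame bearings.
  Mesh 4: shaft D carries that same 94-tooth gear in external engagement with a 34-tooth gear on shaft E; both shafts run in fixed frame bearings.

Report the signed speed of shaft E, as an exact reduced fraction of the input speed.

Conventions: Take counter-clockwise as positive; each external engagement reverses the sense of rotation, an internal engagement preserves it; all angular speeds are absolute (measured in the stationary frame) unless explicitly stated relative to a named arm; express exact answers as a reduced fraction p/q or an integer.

351/799

4-mesh fixed-axis compound train (all bearings frame-fixed)
mesh 1 [27T→47T]: |ω|/ω_in = 1×27/47 = 27/47, sense flips to −
mesh 2 [41T→41T]: |ω|/ω_in = (27/47)×41/41 = 27/47, sense flips to +
mesh 3 [26T→94T]: |ω|/ω_in = (27/47)×26/94 = 351/2209, sense flips to −
mesh 4 [94T→34T]: |ω|/ω_in = (351/2209)×94/34 = 351/799, sense flips to +
signed output speed (× input speed) = 351/799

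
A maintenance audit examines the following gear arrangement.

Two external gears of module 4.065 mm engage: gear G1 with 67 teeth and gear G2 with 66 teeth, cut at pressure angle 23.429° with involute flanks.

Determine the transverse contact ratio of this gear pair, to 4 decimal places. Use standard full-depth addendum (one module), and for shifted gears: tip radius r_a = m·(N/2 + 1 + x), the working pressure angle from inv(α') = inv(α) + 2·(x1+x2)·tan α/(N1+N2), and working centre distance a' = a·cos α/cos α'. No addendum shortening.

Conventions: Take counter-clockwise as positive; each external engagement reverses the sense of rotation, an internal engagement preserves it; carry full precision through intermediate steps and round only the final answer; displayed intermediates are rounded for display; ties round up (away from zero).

class = single-mesh tooth geometry [involute pair 67T × 66T, m = 4.065]
base radii: r_b1 = 124.950141, r_b2 = 123.085213
tip radii: r_a1 = 140.242500, r_a2 = 138.210000
no profile shift: α' = α, a' = a
action lengths: √(r_a1²−r_b1²) = 63.682188, √(r_a2²−r_b2²) = 62.865208
base pitch p_b = π·m·cos α = 11.717685
CR = (63.682188 + 62.865208 − 270.322500·sin 23.42900°)/11.717685 = 1.626928
contact ratio ≈ 1.6269

1.6269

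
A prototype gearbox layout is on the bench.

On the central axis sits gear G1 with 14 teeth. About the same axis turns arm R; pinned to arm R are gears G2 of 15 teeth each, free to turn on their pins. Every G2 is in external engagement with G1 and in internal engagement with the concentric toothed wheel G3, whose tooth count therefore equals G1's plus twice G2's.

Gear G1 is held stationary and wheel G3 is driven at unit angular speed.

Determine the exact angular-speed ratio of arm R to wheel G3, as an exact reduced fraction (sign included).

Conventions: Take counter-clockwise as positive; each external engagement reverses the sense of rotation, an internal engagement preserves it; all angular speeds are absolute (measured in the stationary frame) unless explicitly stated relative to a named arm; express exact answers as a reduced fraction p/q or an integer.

planetary set (14T centre, 15T on arm, 44T internal) — Willis relation
ring teeth: 14 + 2·15 = 44
14(ω_sun−ω_arm) = −44(ω_ring−ω_arm),  ω_sun = 0, ω_ring = 1
14(0−ω_arm) = −44(1−ω_arm)  ⇒  58·ω_arm = 44  ⇒  ω_arm = 22/29
ω_out/ω_in = 22/29

22/29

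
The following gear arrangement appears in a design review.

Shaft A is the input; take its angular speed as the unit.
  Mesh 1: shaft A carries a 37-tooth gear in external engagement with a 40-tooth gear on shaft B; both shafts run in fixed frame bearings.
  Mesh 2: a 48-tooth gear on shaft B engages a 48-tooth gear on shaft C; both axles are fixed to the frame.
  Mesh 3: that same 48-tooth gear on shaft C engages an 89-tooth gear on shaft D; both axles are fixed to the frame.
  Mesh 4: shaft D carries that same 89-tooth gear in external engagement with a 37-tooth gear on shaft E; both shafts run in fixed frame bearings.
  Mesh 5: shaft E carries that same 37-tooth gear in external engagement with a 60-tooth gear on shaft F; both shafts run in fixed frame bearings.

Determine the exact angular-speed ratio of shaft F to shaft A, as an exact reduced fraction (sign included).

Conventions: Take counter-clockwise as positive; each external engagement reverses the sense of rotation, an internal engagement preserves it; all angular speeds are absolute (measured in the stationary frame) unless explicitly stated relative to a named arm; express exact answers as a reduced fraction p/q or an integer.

-37/50

class = fixed-axis compound train [5 meshes; 5 ratios multiply, 5 sense flips]
mesh 1 [37T→40T]: running ratio 37/40, sense −
mesh 2 [48T→48T]: running ratio 37/40, sense +
mesh 3 [48T→89T]: running ratio 222/445, sense −
mesh 4 [89T→37T]: running ratio 6/5, sense +
mesh 5 [37T→60T]: running ratio 37/50, sense −
ω_out/ω_in = -37/50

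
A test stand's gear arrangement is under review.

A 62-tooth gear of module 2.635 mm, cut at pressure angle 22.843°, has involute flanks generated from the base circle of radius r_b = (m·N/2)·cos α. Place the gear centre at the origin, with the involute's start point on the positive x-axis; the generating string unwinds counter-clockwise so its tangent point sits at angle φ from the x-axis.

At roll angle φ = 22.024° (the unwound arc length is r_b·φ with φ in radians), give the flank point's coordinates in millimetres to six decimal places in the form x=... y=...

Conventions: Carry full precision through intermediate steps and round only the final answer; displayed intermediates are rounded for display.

topology: single-mesh involute geometry — m = 2.635, N = 62
pitch radius r_p = m·N/2 = 2.635·62/2 = 81.685000
base radius r_b = r_p·cos α = 81.685000·cos 22.843° = 75.278614
roll angle φ = 22.024° = 0.38439131 rad
x = r_b·(cos φ + φ·sin φ) = 80.636318
y = r_b·(sin φ − φ·cos φ) = 1.404237

x=80.636318 y=1.404237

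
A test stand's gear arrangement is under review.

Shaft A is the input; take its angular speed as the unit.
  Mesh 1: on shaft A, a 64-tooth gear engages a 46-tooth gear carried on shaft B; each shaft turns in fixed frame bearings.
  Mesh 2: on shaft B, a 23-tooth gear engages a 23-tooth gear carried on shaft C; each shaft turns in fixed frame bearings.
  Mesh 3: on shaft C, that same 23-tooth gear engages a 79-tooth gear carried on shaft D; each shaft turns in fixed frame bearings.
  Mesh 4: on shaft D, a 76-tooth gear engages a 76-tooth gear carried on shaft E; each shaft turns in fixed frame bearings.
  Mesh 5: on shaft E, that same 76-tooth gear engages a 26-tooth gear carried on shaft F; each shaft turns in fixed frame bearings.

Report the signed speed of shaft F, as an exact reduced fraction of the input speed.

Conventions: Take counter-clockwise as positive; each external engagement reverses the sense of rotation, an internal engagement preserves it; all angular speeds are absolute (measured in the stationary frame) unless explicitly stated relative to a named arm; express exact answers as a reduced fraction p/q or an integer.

-1216/1027

5-mesh fixed-axis compound train (all bearings frame-fixed)
mesh 1 [64T→46T]: |ω|/ω_in = 1×64/46 = 32/23, sense flips to −
mesh 2 [23T→23T]: |ω|/ω_in = (32/23)×23/23 = 32/23, sense flips to +
mesh 3 [23T→79T]: |ω|/ω_in = (32/23)×23/79 = 32/79, sense flips to −
mesh 4 [76T→76T]: |ω|/ω_in = (32/79)×76/76 = 32/79, sense flips to +
mesh 5 [76T→26T]: |ω|/ω_in = (32/79)×76/26 = 1216/1027, sense flips to −
signed output speed (× input speed) = -1216/1027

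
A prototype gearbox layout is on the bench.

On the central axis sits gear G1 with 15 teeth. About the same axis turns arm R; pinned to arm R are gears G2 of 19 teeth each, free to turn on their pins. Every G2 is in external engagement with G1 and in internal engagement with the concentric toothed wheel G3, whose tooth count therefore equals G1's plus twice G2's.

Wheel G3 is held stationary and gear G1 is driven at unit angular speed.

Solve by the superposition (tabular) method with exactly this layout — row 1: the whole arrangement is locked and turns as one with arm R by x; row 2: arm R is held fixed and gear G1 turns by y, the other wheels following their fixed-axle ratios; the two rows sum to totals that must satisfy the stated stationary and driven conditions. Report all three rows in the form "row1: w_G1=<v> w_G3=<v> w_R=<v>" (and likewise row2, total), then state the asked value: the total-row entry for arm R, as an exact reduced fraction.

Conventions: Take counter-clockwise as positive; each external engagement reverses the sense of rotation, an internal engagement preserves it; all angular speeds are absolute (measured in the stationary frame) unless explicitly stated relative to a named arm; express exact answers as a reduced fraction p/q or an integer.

planetary set (15T centre, 19T on arm, 53T internal) — Willis relation
row 1: whole set turns with the arm by x
row 2: sun turns y, ring = −(15/53)·y, arm 0
boundary: total ω_ring = x − (15/53)·y = 0 and total ω_sun = x + y = 1  ⇒  y = 53/68, x = 15/68
row 2 ring = −(15/53)·53/68 = -15/68
totals (row 1 + row 2): sun 15/68 + 53/68 = 1, ring 15/68 + (-15/68) = 0, arm 15/68 + 0 = 15/68
asked cell (total, arm) = 15/68

row1: w_G1=15/68 w_G3=15/68 w_R=15/68
row2: w_G1=53/68 w_G3=-15/68 w_R=0
total: w_G1=1 w_G3=0 w_R=15/68
asked value: 15/68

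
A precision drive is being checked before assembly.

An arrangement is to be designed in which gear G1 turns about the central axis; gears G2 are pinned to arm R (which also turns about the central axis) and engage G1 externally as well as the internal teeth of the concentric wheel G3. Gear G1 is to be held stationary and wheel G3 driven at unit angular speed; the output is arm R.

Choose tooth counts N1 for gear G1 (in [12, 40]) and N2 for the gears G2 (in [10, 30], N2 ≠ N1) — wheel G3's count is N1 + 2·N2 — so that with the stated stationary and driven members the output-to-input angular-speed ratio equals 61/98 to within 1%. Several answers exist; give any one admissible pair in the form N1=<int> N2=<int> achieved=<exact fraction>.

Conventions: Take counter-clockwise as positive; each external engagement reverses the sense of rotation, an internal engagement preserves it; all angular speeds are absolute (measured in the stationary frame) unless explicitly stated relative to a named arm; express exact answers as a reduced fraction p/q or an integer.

N1=37 N2=12 achieved=61/98

design class (target 61/98): planetary set
Willis with ω_sun = 0: ω_arm/ω_ring = N3/(N1+N3); set equal to 61/98  ⇒  N3/N1 = (61/98)/(1 − 61/98) = 61/37
N3 = N1 + 2·N2  ⇒  N2/N1 = (N3/N1 − 1)/2 = (61/37 − 1)/2 = 12/37
smallest multiple with N1 ≥ 12 and N2 ≥ 10: k = 1  ⇒  N1 = 1·37 = 37, N2 = 1·12 = 12 (N1 ≤ 40, N2 ≤ 30, N2 ≠ N1 ✓), N3 = 37 + 2·12 = 61
check: N3/(N1+N3) with N1 = 37, N3 = 61 gives 61/98; |achieved − target| = 0 ≤ 61/9800 ✓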